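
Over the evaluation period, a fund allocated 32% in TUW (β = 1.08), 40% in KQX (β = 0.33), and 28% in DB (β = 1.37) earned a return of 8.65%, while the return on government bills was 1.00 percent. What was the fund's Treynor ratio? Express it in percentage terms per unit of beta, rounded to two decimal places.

8.88%

β_P = 0.32×1.08 + 0.40×0.33 + 0.28×1.37 = 0.8612
Treynor = (R_P − R_f) / β_P = (8.65% − 1.00%) / 0.8612 = 7.65% / 0.8612 = 8.88%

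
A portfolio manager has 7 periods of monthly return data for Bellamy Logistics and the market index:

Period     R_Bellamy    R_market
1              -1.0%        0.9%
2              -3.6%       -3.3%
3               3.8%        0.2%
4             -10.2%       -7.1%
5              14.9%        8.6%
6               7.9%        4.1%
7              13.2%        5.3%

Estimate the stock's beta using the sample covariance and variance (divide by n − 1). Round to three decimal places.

Mean R_i = (-1.0 − 3.6 + 3.8 − 10.2 + 14.9 + 7.9 + 13.2) / 7 = 3.5714%
Mean R_m = (0.9 − 3.3 + 0.2 − 7.1 + 8.6 + 4.1 + 5.3) / 7 = 1.2429%
Σ(R_i − R̄_i)(R_m − R̄_m) = 283.5786  ⇒  Cov = 283.5786 / 6 = 47.2631
Σ(R_m − R̄_m)² = 170.1971  ⇒  Var(R_m) = 170.1971 / 6 = 28.3662
β = Cov / Var(R_m) = 47.2631 / 28.3662 = 1.6662

1.666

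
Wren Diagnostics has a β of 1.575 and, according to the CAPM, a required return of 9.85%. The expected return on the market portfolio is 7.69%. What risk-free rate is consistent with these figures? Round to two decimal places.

3.93%

E(R) = R_f + β(E(R_m) − R_f) = R_f(1 − β) + β·E(R_m)
9.85% = R_f × (1 − 1.575) + 1.575 × 7.69%
9.85% = R_f × -0.575 + 12.11175%
R_f = (9.85% − 12.11175%) / -0.575 = 3.93%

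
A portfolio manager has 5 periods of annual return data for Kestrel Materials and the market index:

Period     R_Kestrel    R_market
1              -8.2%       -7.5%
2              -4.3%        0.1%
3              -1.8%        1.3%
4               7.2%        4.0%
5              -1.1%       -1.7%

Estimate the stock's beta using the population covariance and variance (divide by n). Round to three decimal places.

Mean R_i = (-8.2 − 4.3 − 1.8 + 7.2 − 1.1) / 5 = -1.6400%
Mean R_m = (-7.5 + 0.1 + 1.3 + 4.0 − 1.7) / 5 = -0.7600%
Σ(R_i − R̄_i)(R_m − R̄_m) = 83.1680  ⇒  Cov = 83.1680 / 5 = 16.6336
Σ(R_m − R̄_m)² = 73.9520  ⇒  Var(R_m) = 73.9520 / 5 = 14.7904
β = Cov / Var(R_m) = 16.6336 / 14.7904 = 1.1246

1.125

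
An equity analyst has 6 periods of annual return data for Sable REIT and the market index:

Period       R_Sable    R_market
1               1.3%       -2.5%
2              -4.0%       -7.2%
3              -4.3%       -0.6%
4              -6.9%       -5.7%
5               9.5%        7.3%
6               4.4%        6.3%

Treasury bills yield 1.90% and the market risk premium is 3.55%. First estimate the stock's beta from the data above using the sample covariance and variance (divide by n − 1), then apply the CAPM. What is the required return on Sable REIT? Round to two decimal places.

5.09%

Mean R_i = (1.3 − 4.0 − 4.3 − 6.9 + 9.5 + 4.4) / 6 = 0.0000%
Mean R_m = (-2.5 − 7.2 − 0.6 − 5.7 + 7.3 + 6.3) / 6 = -0.4000%
Σ(R_i − R̄_i)(R_m − R̄_m) = 164.5300  ⇒  Cov = 164.5300 / 5 = 32.9060
Σ(R_m − R̄_m)² = 182.9600  ⇒  Var(R_m) = 182.9600 / 5 = 36.5920
β = Cov / Var(R_m) = 32.9060 / 36.5920 = 0.8993
E(R) = R_f + β × MRP = 1.90% + 0.8993 × 3.55% = 5.09%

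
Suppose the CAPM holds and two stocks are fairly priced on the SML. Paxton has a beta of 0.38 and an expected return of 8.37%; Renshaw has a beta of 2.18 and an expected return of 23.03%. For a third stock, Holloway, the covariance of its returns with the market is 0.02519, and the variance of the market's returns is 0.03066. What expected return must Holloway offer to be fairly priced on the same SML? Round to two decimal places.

MRP = (23.03% − 8.37%) / (2.18 − 0.38) = 8.1444%
R_f = 8.37% − 0.38 × 8.1444% = 5.2751%
β_Holloway = Cov / Var(R_m) = 0.02519 / 0.03066 = 0.8216
E(R_Holloway) = R_f + β × MRP = 5.2751% + 0.8216 × 8.1444% = 11.97%

11.97%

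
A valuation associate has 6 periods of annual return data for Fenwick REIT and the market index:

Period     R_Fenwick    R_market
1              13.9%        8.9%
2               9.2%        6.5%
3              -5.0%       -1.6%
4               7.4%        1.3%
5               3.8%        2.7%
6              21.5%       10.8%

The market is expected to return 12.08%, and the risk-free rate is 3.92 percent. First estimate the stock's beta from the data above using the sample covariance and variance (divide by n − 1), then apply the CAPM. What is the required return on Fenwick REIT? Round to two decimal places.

18.43%

Mean R_i = (13.9 + 9.2 − 5.0 + 7.4 + 3.8 + 21.5) / 6 = 8.4667%
Mean R_m = (8.9 + 6.5 − 1.6 + 1.3 + 2.7 + 10.8) / 6 = 4.7667%
Σ(R_i − R̄_i)(R_m − R̄_m) = 201.4433  ⇒  Cov = 201.4433 / 5 = 40.2887
Σ(R_m − R̄_m)² = 113.3133  ⇒  Var(R_m) = 113.3133 / 5 = 22.6627
β = Cov / Var(R_m) = 40.2887 / 22.6627 = 1.7778
MRP = 12.08% − 3.92% = 8.16%
E(R) = R_f + β × MRP = 3.92% + 1.7778 × 8.16% = 18.43%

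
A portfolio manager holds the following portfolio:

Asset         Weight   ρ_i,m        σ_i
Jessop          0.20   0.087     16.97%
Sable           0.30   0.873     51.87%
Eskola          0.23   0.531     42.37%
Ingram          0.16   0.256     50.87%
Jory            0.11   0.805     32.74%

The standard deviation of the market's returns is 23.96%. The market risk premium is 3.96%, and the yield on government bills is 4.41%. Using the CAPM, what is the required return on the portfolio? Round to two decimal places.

β_Jessop = 0.087 × 16.97% / 23.96% = 0.0616
β_Sable = 0.873 × 51.87% / 23.96% = 1.8899
β_Eskola = 0.531 × 42.37% / 23.96% = 0.9390
β_Ingram = 0.256 × 50.87% / 23.96% = 0.5435
β_Jory = 0.805 × 32.74% / 23.96% = 1.1000
β_P = Σ w_i β_i = 0.20×0.0616 + 0.30×1.8899 + 0.23×0.9390 + 0.16×0.5435 + 0.11×1.1000 = 1.0032
E(R_P) = R_f + β_P × MRP = 4.41% + 1.0032 × 3.96% = 8.38%

8.38%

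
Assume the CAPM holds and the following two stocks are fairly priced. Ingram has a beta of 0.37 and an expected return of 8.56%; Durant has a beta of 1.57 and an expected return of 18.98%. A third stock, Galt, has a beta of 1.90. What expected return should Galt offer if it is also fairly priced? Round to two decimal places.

21.85%

MRP (SML slope) = (18.98% − 8.56%) / (1.57 − 0.37) = 10.42% / 1.20 = 8.6833%
R_f (intercept) = 8.56% − 0.37 × 8.6833% = 5.3472%
E(R_Galt) = R_f + β × MRP = 5.3472% + 1.90 × 8.6833% = 21.85%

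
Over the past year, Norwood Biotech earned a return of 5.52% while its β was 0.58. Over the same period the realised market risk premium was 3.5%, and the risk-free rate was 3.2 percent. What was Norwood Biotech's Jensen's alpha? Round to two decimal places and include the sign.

CAPM benchmark = R_f + β(R_m − R_f) = 3.2% + 0.58 × 3.5% = 5.2300%
α = actual − benchmark = 5.52% − 5.2300% = +0.29%

+0.29%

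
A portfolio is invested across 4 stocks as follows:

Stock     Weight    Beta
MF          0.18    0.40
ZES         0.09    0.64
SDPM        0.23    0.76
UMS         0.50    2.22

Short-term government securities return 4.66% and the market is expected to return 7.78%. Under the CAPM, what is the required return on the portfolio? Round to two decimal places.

β_P = Σ w_i β_i = 0.18×0.40 + 0.09×0.64 + 0.23×0.76 + 0.50×2.22 = 1.4144
MRP = 7.78% − 4.66% = 3.12%
E(R_P) = R_f + β_P × MRP = 4.66% + 1.4144 × 3.12% = 9.07%

9.07%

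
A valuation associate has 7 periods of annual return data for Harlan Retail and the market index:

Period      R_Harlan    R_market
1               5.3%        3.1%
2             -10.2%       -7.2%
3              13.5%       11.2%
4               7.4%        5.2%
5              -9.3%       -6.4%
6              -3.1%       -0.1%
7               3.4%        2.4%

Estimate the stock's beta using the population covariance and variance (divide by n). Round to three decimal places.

Mean R_i = (5.3 − 10.2 + 13.5 + 7.4 − 9.3 − 3.1 + 3.4) / 7 = 1.0000%
Mean R_m = (3.1 − 7.2 + 11.2 + 5.2 − 6.4 − 0.1 + 2.4) / 7 = 1.1714%
Σ(R_i − R̄_i)(R_m − R̄_m) = 339.3400  ⇒  Cov = 339.3400 / 7 = 48.4771
Σ(R_m − R̄_m)² = 251.0543  ⇒  Var(R_m) = 251.0543 / 7 = 35.8649
β = Cov / Var(R_m) = 48.4771 / 35.8649 = 1.3517

1.352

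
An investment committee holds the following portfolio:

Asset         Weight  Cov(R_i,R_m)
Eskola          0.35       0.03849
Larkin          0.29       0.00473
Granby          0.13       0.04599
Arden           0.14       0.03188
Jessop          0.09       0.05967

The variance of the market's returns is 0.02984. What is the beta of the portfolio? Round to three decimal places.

1.027

β_Eskola = 0.03849 / 0.02984 = 1.2899
β_Larkin = 0.00473 / 0.02984 = 0.1585
β_Granby = 0.04599 / 0.02984 = 1.5412
β_Arden = 0.03188 / 0.02984 = 1.0684
β_Jessop = 0.05967 / 0.02984 = 1.9997
β_P = Σ w_i β_i = 0.35×1.2899 + 0.29×0.1585 + 0.13×1.5412 + 0.14×1.0684 + 0.09×1.9997 = 1.0273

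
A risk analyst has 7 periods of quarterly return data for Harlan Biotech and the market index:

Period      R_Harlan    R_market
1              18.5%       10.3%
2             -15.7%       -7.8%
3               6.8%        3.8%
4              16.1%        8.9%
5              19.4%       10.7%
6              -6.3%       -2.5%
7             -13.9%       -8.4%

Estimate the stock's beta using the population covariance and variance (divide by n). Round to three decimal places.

Mean R_i = (18.5 − 15.7 + 6.8 + 16.1 + 19.4 − 6.3 − 13.9) / 7 = 3.5571%
Mean R_m = (10.3 − 7.8 + 3.8 + 8.9 + 10.7 − 2.5 − 8.4) / 7 = 2.1429%
Σ(R_i − R̄_i)(R_m − R̄_m) = 768.8729  ⇒  Cov = 768.8729 / 7 = 109.8390
Σ(R_m − R̄_m)² = 419.7371  ⇒  Var(R_m) = 419.7371 / 7 = 59.9624
β = Cov / Var(R_m) = 109.8390 / 59.9624 = 1.8318

1.832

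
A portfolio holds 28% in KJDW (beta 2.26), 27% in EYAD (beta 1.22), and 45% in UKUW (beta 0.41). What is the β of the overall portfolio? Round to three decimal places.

1.147

β_P = Σ w_i β_i = 0.28×2.26 + 0.27×1.22 + 0.45×0.41 = 1.1467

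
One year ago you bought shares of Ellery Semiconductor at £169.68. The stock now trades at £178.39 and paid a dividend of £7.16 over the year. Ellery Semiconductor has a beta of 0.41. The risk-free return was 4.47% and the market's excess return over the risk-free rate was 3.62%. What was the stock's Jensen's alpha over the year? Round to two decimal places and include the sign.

+3.40%

Realised HPR = (P1 + D1 − P0) / P0 = (178.39 + 7.16 − 169.68) / 169.68 = 15.87 / 169.68 = 9.3529%
CAPM required = R_f + β·MRP = 4.47% + 0.41 × 3.62% = 5.9542%
α = realised − required = 9.3529% − 5.9542% = +3.40%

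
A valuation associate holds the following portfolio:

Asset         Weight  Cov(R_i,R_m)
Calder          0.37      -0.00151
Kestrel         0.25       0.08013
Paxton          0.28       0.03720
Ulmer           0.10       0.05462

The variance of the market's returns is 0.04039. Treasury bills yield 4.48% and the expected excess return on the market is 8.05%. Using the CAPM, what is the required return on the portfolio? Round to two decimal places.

11.53%

β_Calder = -0.00151 / 0.04039 = -0.0374
β_Kestrel = 0.08013 / 0.04039 = 1.9839
β_Paxton = 0.03720 / 0.04039 = 0.9210
β_Ulmer = 0.05462 / 0.04039 = 1.3523
β_P = Σ w_i β_i = 0.37×-0.0374 + 0.25×1.9839 + 0.28×0.9210 + 0.10×1.3523 = 0.8752
E(R_P) = R_f + β_P × MRP = 4.48% + 0.8752 × 8.05% = 11.53%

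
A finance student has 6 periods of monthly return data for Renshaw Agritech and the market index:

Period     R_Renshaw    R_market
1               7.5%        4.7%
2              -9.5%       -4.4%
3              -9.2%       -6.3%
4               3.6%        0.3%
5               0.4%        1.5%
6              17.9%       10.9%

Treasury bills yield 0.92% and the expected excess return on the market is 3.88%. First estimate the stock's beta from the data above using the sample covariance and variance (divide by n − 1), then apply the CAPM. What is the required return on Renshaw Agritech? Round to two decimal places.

7.29%

Mean R_i = (7.5 − 9.5 − 9.2 + 3.6 + 0.4 + 17.9) / 6 = 1.7833%
Mean R_m = (4.7 − 4.4 − 6.3 + 0.3 + 1.5 + 10.9) / 6 = 1.1167%
Σ(R_i − R̄_i)(R_m − R̄_m) = 319.8517  ⇒  Cov = 319.8517 / 5 = 63.9703
Σ(R_m − R̄_m)² = 194.8083  ⇒  Var(R_m) = 194.8083 / 5 = 38.9617
β = Cov / Var(R_m) = 63.9703 / 38.9617 = 1.6419
E(R) = R_f + β × MRP = 0.92% + 1.6419 × 3.88% = 7.29%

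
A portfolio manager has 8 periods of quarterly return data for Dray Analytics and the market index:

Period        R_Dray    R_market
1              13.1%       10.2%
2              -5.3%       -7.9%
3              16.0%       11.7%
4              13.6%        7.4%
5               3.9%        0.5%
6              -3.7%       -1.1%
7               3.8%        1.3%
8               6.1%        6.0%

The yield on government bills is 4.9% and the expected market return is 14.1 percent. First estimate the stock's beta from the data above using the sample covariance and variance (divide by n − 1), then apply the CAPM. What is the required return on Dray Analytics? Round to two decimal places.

Mean R_i = (13.1 − 5.3 + 16.0 + 13.6 + 3.9 − 3.7 + 3.8 + 6.1) / 8 = 5.9375%
Mean R_m = (10.2 − 7.9 + 11.7 + 7.4 + 0.5 − 1.1 + 1.3 + 6.0) / 8 = 3.5125%
Σ(R_i − R̄_i)(R_m − R̄_m) = 344.0463  ⇒  Cov = 344.0463 / 7 = 49.1495
Σ(R_m − R̄_m)² = 298.5488  ⇒  Var(R_m) = 298.5488 / 7 = 42.6498
β = Cov / Var(R_m) = 49.1495 / 42.6498 = 1.1524
MRP = 14.1% − 4.9% = 9.20%
E(R) = R_f + β × MRP = 4.9% + 1.1524 × 9.2% = 15.50%

15.50%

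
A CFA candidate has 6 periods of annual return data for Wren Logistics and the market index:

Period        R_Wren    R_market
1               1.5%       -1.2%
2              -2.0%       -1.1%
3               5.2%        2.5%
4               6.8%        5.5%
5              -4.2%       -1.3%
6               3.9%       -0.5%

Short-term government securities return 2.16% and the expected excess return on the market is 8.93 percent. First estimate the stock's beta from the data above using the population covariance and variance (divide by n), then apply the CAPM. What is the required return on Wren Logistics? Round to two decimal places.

13.05%

Mean R_i = (1.5 − 2.0 + 5.2 + 6.8 − 4.2 + 3.9) / 6 = 1.8667%
Mean R_m = (-1.2 − 1.1 + 2.5 + 5.5 − 1.3 − 0.5) / 6 = 0.6500%
Σ(R_i − R̄_i)(R_m − R̄_m) = 47.0300  ⇒  Cov = 47.0300 / 6 = 7.8383
Σ(R_m − R̄_m)² = 38.5550  ⇒  Var(R_m) = 38.5550 / 6 = 6.4258
β = Cov / Var(R_m) = 7.8383 / 6.4258 = 1.2198
E(R) = R_f + β × MRP = 2.16% + 1.2198 × 8.93% = 13.05%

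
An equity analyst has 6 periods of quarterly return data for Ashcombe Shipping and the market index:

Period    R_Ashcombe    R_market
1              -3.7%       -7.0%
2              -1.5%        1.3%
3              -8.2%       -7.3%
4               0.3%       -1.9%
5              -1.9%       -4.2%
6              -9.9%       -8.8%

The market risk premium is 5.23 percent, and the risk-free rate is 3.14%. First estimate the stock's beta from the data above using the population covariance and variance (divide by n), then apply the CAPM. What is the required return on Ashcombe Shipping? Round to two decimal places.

Mean R_i = (-3.7 − 1.5 − 8.2 + 0.3 − 1.9 − 9.9) / 6 = -4.1500%
Mean R_m = (-7.0 + 1.3 − 7.3 − 1.9 − 4.2 − 8.8) / 6 = -4.6500%
Σ(R_i − R̄_i)(R_m − R̄_m) = 62.5550  ⇒  Cov = 62.5550 / 6 = 10.4258
Σ(R_m − R̄_m)² = 72.9350  ⇒  Var(R_m) = 72.9350 / 6 = 12.1558
β = Cov / Var(R_m) = 10.4258 / 12.1558 = 0.8577
E(R) = R_f + β × MRP = 3.14% + 0.8577 × 5.23% = 7.63%

7.63%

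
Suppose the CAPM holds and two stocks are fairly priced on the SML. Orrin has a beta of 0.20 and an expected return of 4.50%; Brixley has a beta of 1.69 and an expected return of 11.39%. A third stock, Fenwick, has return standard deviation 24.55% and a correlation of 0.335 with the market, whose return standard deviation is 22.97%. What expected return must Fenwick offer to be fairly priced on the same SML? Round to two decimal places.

5.23%

MRP = (11.39% − 4.50%) / (1.69 − 0.20) = 4.6242%
R_f = 4.50% − 0.20 × 4.6242% = 3.5752%
β_Fenwick = ρ·σ_i/σ_m = 0.335 × 24.55 / 22.97 = 0.3580
E(R_Fenwick) = R_f + β × MRP = 3.5752% + 0.3580 × 4.6242% = 5.23%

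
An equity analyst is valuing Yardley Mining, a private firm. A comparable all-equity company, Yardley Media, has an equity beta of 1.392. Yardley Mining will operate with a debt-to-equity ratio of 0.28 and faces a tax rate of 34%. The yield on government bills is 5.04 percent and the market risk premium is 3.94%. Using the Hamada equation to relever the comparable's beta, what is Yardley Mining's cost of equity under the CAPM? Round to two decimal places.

11.54%

β_L = β_U × [1 + (1 − t)(D/E)] = 1.392 × [1 + (1 − 0.34) × 0.28]
    = 1.392 × [1 + 0.66 × 0.28] = 1.392 × 1.1848 = 1.6492
E(R) = R_f + β_L × MRP = 5.04% + 1.6492 × 3.94% = 11.54%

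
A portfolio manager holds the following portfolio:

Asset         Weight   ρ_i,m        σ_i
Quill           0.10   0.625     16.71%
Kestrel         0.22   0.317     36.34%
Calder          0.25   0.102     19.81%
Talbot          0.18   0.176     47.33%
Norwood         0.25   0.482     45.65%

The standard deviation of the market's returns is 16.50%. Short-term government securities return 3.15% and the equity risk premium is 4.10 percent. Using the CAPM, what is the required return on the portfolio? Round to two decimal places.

5.90%

β_Quill = 0.625 × 16.71% / 16.50% = 0.6330
β_Kestrel = 0.317 × 36.34% / 16.50% = 0.6982
β_Calder = 0.102 × 19.81% / 16.50% = 0.1225
β_Talbot = 0.176 × 47.33% / 16.50% = 0.5049
β_Norwood = 0.482 × 45.65% / 16.50% = 1.3335
β_P = Σ w_i β_i = 0.10×0.6330 + 0.22×0.6982 + 0.25×0.1225 + 0.18×0.5049 + 0.25×1.3335 = 0.6718
E(R_P) = R_f + β_P × MRP = 3.15% + 0.6718 × 4.10% = 5.90%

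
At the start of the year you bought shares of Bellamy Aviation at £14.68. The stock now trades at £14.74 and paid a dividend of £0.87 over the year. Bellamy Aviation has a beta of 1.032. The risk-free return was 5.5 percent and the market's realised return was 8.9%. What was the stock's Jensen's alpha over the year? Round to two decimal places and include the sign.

-2.67%

Realised HPR = (P1 + D1 − P0) / P0 = (14.74 + 0.87 − 14.68) / 14.68 = 0.93 / 14.68 = 6.3351%
MRP = 8.9% − 5.5% = 3.40%
CAPM required = R_f + β·MRP = 5.5% + 1.032 × 3.4% = 9.0088%
α = realised − required = 6.3351% − 9.0088% = -2.67%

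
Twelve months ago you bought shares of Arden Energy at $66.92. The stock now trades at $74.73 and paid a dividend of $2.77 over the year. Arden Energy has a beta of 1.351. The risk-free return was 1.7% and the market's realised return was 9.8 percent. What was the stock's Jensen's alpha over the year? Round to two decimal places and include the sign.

Realised HPR = (P1 + D1 − P0) / P0 = (74.73 + 2.77 − 66.92) / 66.92 = 10.58 / 66.92 = 15.8099%
MRP = 9.8% − 1.7% = 8.10%
CAPM required = R_f + β·MRP = 1.7% + 1.351 × 8.1% = 12.6431%
α = realised − required = 15.8099% − 12.6431% = +3.17%

+3.17%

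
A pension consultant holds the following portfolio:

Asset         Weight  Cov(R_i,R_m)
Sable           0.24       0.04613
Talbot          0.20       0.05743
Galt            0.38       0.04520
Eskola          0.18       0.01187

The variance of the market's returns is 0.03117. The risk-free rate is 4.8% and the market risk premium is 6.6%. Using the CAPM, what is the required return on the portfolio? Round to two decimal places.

13.67%

β_Sable = 0.04613 / 0.03117 = 1.4799
β_Talbot = 0.05743 / 0.03117 = 1.8425
β_Galt = 0.04520 / 0.03117 = 1.4501
β_Eskola = 0.01187 / 0.03117 = 0.3808
β_P = Σ w_i β_i = 0.24×1.4799 + 0.20×1.8425 + 0.38×1.4501 + 0.18×0.3808 = 1.3433
E(R_P) = R_f + β_P × MRP = 4.8% + 1.3433 × 6.6% = 13.67%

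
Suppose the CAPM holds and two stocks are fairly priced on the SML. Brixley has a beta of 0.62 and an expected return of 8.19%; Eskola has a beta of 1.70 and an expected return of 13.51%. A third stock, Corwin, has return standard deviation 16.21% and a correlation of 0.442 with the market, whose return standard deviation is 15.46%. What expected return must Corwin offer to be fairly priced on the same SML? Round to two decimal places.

MRP = (13.51% − 8.19%) / (1.70 − 0.62) = 4.9259%
R_f = 8.19% − 0.62 × 4.9259% = 5.1359%
β_Corwin = ρ·σ_i/σ_m = 0.442 × 16.21 / 15.46 = 0.4634
E(R_Corwin) = R_f + β × MRP = 5.1359% + 0.4634 × 4.9259% = 7.42%

7.42%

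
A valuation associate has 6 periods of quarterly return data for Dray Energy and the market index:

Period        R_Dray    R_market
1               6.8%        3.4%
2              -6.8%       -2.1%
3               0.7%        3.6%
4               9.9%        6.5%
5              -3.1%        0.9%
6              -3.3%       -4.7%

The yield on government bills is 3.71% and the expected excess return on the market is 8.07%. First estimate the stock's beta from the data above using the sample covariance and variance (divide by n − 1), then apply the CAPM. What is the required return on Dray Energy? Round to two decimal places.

Mean R_i = (6.8 − 6.8 + 0.7 + 9.9 − 3.1 − 3.3) / 6 = 0.7000%
Mean R_m = (3.4 − 2.1 + 3.6 + 6.5 + 0.9 − 4.7) / 6 = 1.2667%
Σ(R_i − R̄_i)(R_m − R̄_m) = 111.6700  ⇒  Cov = 111.6700 / 5 = 22.3340
Σ(R_m − R̄_m)² = 84.4533  ⇒  Var(R_m) = 84.4533 / 5 = 16.8907
β = Cov / Var(R_m) = 22.3340 / 16.8907 = 1.3223
E(R) = R_f + β × MRP = 3.71% + 1.3223 × 8.07% = 14.38%

14.38%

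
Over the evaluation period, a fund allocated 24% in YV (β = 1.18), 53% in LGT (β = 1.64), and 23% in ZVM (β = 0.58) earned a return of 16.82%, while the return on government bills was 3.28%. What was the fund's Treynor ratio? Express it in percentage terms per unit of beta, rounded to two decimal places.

β_P = 0.24×1.18 + 0.53×1.64 + 0.23×0.58 = 1.2858
Treynor = (R_P − R_f) / β_P = (16.82% − 3.28%) / 1.2858 = 13.54% / 1.2858 = 10.53%

10.53%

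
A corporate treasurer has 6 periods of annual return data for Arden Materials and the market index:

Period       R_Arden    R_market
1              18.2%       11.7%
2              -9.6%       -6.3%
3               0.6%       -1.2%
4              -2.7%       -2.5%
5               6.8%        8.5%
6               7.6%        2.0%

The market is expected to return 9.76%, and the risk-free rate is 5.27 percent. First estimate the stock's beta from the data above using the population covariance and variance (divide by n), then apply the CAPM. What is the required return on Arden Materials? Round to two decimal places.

Mean R_i = (18.2 − 9.6 + 0.6 − 2.7 + 6.8 + 7.6) / 6 = 3.4833%
Mean R_m = (11.7 − 6.3 − 1.2 − 2.5 + 8.5 + 2.0) / 6 = 2.0333%
Σ(R_i − R̄_i)(R_m − R̄_m) = 309.9533  ⇒  Cov = 309.9533 / 6 = 51.6589
Σ(R_m − R̄_m)² = 235.7133  ⇒  Var(R_m) = 235.7133 / 6 = 39.2856
β = Cov / Var(R_m) = 51.6589 / 39.2856 = 1.3150
MRP = 9.76% − 5.27% = 4.49%
E(R) = R_f + β × MRP = 5.27% + 1.3150 × 4.49% = 11.17%

11.17%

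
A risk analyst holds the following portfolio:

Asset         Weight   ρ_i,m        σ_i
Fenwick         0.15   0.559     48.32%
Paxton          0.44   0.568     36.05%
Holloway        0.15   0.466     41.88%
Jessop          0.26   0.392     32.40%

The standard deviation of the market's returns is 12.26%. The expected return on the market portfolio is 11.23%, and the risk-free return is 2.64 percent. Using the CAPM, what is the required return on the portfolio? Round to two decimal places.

β_Fenwick = 0.559 × 48.32% / 12.26% = 2.2032
β_Paxton = 0.568 × 36.05% / 12.26% = 1.6702
β_Holloway = 0.466 × 41.88% / 12.26% = 1.5918
β_Jessop = 0.392 × 32.40% / 12.26% = 1.0360
β_P = Σ w_i β_i = 0.15×2.2032 + 0.44×1.6702 + 0.15×1.5918 + 0.26×1.0360 = 1.5735
MRP = 11.23% − 2.64% = 8.59%
E(R_P) = R_f + β_P × MRP = 2.64% + 1.5735 × 8.59% = 16.16%

16.16%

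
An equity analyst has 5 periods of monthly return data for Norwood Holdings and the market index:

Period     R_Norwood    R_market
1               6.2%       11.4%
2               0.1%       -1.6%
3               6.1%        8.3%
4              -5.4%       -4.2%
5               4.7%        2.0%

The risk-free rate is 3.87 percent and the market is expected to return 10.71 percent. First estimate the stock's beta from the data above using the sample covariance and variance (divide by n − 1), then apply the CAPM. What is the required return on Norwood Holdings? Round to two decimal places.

8.47%

Mean R_i = (6.2 + 0.1 + 6.1 − 5.4 + 4.7) / 5 = 2.3400%
Mean R_m = (11.4 − 1.6 + 8.3 − 4.2 + 2.0) / 5 = 3.1800%
Σ(R_i − R̄_i)(R_m − R̄_m) = 116.0240  ⇒  Cov = 116.0240 / 4 = 29.0060
Σ(R_m − R̄_m)² = 172.4880  ⇒  Var(R_m) = 172.4880 / 4 = 43.1220
β = Cov / Var(R_m) = 29.0060 / 43.1220 = 0.6726
MRP = 10.71% − 3.87% = 6.84%
E(R) = R_f + β × MRP = 3.87% + 0.6726 × 6.84% = 8.47%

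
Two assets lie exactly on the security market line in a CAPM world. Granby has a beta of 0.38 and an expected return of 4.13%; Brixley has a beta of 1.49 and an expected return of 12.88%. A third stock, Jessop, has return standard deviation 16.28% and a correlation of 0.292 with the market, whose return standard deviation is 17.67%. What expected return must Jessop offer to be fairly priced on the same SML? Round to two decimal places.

3.26%

MRP = (12.88% − 4.13%) / (1.49 − 0.38) = 7.8829%
R_f = 4.13% − 0.38 × 7.8829% = 1.1345%
β_Jessop = ρ·σ_i/σ_m = 0.292 × 16.28 / 17.67 = 0.2690
E(R_Jessop) = R_f + β × MRP = 1.1345% + 0.2690 × 7.8829% = 3.26%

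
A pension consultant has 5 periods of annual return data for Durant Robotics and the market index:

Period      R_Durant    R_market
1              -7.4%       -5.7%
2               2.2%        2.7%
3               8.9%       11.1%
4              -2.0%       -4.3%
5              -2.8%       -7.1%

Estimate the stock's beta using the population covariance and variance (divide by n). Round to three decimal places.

0.760

Mean R_i = (-7.4 + 2.2 + 8.9 − 2.0 − 2.8) / 5 = -0.2200%
Mean R_m = (-5.7 + 2.7 + 11.1 − 4.3 − 7.1) / 5 = -0.6600%
Σ(R_i − R̄_i)(R_m − R̄_m) = 174.6640  ⇒  Cov = 174.6640 / 5 = 34.9328
Σ(R_m − R̄_m)² = 229.7120  ⇒  Var(R_m) = 229.7120 / 5 = 45.9424
β = Cov / Var(R_m) = 34.9328 / 45.9424 = 0.7604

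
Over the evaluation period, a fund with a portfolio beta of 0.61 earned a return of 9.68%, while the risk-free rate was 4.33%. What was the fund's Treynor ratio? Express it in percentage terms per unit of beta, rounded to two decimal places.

8.77%

Treynor = (R_P − R_f) / β_P = (9.68% − 4.33%) / 0.6100 = 5.35% / 0.6100 = 8.77%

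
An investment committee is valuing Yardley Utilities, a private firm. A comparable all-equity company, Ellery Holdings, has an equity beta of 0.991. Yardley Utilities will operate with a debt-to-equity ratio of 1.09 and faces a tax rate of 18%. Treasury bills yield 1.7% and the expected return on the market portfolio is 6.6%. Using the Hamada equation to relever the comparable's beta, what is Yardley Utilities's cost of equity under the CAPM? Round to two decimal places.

β_L = β_U × [1 + (1 − t)(D/E)] = 0.991 × [1 + (1 − 0.18) × 1.09]
    = 0.991 × [1 + 0.82 × 1.09] = 0.991 × 1.8938 = 1.8768
MRP = 6.6% − 1.7% = 4.90%
E(R) = R_f + β_L × MRP = 1.7% + 1.8768 × 4.9% = 10.90%

10.90%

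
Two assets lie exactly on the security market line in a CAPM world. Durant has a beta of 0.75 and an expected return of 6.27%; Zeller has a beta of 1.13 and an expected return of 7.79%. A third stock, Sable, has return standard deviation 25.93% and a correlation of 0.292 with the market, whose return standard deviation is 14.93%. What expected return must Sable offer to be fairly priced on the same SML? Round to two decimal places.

MRP = (7.79% − 6.27%) / (1.13 − 0.75) = 4.0000%
R_f = 6.27% − 0.75 × 4.0000% = 3.2700%
β_Sable = ρ·σ_i/σ_m = 0.292 × 25.93 / 14.93 = 0.5071
E(R_Sable) = R_f + β × MRP = 3.2700% + 0.5071 × 4.0000% = 5.30%

5.30%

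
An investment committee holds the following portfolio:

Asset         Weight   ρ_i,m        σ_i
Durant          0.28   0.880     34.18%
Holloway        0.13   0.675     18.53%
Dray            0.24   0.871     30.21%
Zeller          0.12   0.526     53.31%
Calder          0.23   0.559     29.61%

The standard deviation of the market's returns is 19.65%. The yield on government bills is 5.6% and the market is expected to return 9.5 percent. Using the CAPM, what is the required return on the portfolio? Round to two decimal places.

10.27%

β_Durant = 0.880 × 34.18% / 19.65% = 1.5307
β_Holloway = 0.675 × 18.53% / 19.65% = 0.6365
β_Dray = 0.871 × 30.21% / 19.65% = 1.3391
β_Zeller = 0.526 × 53.31% / 19.65% = 1.4270
β_Calder = 0.559 × 29.61% / 19.65% = 0.8423
β_P = Σ w_i β_i = 0.28×1.5307 + 0.13×0.6365 + 0.24×1.3391 + 0.12×1.4270 + 0.23×0.8423 = 1.1977
MRP = 9.5% − 5.6% = 3.90%
E(R_P) = R_f + β_P × MRP = 5.6% + 1.1977 × 3.9% = 10.27%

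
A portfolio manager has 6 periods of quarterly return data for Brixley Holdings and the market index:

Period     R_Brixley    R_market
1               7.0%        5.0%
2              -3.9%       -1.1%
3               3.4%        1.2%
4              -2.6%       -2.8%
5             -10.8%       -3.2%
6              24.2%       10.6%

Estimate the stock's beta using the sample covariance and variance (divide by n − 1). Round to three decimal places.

Mean R_i = (7.0 − 3.9 + 3.4 − 2.6 − 10.8 + 24.2) / 6 = 2.8833%
Mean R_m = (5.0 − 1.1 + 1.2 − 2.8 − 3.2 + 10.6) / 6 = 1.6167%
Σ(R_i − R̄_i)(R_m − R̄_m) = 313.7617  ⇒  Cov = 313.7617 / 5 = 62.7523
Σ(R_m − R̄_m)² = 142.4083  ⇒  Var(R_m) = 142.4083 / 5 = 28.4817
β = Cov / Var(R_m) = 62.7523 / 28.4817 = 2.2032

2.203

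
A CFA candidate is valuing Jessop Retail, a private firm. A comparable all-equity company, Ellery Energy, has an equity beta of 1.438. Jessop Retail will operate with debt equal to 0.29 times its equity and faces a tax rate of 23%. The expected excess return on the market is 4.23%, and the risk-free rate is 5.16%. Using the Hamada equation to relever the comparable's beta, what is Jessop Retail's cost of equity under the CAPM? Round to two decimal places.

12.60%

β_L = β_U × [1 + (1 − t)(D/E)] = 1.438 × [1 + (1 − 0.23) × 0.29]
    = 1.438 × [1 + 0.77 × 0.29] = 1.438 × 1.2233 = 1.7591
E(R) = R_f + β_L × MRP = 5.16% + 1.7591 × 4.23% = 12.60%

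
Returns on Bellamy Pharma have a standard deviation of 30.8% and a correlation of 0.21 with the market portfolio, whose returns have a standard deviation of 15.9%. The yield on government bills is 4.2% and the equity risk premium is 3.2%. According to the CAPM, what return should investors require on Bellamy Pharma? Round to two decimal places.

β = ρ × σ_i / σ_m = 0.21 × 30.8% / 15.9% = 0.4068
E(R) = 4.2% + 0.4068 × 3.2% = 5.50%

5.50%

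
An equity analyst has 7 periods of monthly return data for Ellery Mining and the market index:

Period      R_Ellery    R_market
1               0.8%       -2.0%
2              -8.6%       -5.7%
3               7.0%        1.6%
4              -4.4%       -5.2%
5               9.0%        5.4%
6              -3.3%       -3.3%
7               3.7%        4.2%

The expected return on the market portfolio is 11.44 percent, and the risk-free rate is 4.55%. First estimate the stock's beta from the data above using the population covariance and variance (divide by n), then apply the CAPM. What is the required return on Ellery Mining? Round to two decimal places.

13.69%

Mean R_i = (0.8 − 8.6 + 7.0 − 4.4 + 9.0 − 3.3 + 3.7) / 7 = 0.6000%
Mean R_m = (-2.0 − 5.7 + 1.6 − 5.2 + 5.4 − 3.3 + 4.2) / 7 = -0.7143%
Σ(R_i − R̄_i)(R_m − R̄_m) = 159.5300  ⇒  Cov = 159.5300 / 7 = 22.7900
Σ(R_m − R̄_m)² = 120.2086  ⇒  Var(R_m) = 120.2086 / 7 = 17.1727
β = Cov / Var(R_m) = 22.7900 / 17.1727 = 1.3271
MRP = 11.44% − 4.55% = 6.89%
E(R) = R_f + β × MRP = 4.55% + 1.3271 × 6.89% = 13.69%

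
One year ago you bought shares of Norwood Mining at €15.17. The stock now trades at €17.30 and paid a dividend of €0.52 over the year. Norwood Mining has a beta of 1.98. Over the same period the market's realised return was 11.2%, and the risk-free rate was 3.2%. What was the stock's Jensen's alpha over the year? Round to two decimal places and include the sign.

Realised HPR = (P1 + D1 − P0) / P0 = (17.30 + 0.52 − 15.17) / 15.17 = 2.65 / 15.17 = 17.4687%
MRP = 11.2% − 3.2% = 8.00%
CAPM required = R_f + β·MRP = 3.2% + 1.98 × 8.0% = 19.0400%
α = realised − required = 17.4687% − 19.0400% = -1.57%

-1.57%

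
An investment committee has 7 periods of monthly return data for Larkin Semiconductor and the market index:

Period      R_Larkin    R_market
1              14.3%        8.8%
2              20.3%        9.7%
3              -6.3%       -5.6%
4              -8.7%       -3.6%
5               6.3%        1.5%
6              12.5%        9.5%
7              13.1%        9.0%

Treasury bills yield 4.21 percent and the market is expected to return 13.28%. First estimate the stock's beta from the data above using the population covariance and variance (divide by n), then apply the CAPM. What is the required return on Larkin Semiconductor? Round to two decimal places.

18.49%

Mean R_i = (14.3 + 20.3 − 6.3 − 8.7 + 6.3 + 12.5 + 13.1) / 7 = 7.3571%
Mean R_m = (8.8 + 9.7 − 5.6 − 3.6 + 1.5 + 9.5 + 9.0) / 7 = 4.1857%
Σ(R_i − R̄_i)(R_m − R̄_m) = 419.8857  ⇒  Cov = 419.8857 / 7 = 59.9837
Σ(R_m − R̄_m)² = 266.7086  ⇒  Var(R_m) = 266.7086 / 7 = 38.1012
β = Cov / Var(R_m) = 59.9837 / 38.1012 = 1.5743
MRP = 13.28% − 4.21% = 9.07%
E(R) = R_f + β × MRP = 4.21% + 1.5743 × 9.07% = 18.49%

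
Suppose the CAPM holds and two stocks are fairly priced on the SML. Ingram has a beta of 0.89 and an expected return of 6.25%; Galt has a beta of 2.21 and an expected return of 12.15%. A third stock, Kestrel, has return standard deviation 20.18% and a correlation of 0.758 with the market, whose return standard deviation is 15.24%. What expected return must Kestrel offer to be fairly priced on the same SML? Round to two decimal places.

6.76%

MRP = (12.15% − 6.25%) / (2.21 − 0.89) = 4.4697%
R_f = 6.25% − 0.89 × 4.4697% = 2.2720%
β_Kestrel = ρ·σ_i/σ_m = 0.758 × 20.18 / 15.24 = 1.0037
E(R_Kestrel) = R_f + β × MRP = 2.2720% + 1.0037 × 4.4697% = 6.76%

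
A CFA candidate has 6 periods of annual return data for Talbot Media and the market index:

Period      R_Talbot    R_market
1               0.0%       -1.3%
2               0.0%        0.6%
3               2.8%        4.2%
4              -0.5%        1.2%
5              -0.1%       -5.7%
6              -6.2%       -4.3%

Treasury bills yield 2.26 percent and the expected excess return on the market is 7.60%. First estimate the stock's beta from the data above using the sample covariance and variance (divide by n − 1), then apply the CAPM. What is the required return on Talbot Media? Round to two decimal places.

Mean R_i = (0.0 + 0.0 + 2.8 − 0.5 − 0.1 − 6.2) / 6 = -0.6667%
Mean R_m = (-1.3 + 0.6 + 4.2 + 1.2 − 5.7 − 4.3) / 6 = -0.8833%
Σ(R_i − R̄_i)(R_m − R̄_m) = 34.8567  ⇒  Cov = 34.8567 / 5 = 6.9713
Σ(R_m − R̄_m)² = 67.4283  ⇒  Var(R_m) = 67.4283 / 5 = 13.4857
β = Cov / Var(R_m) = 6.9713 / 13.4857 = 0.5169
E(R) = R_f + β × MRP = 2.26% + 0.5169 × 7.60% = 6.19%

6.19%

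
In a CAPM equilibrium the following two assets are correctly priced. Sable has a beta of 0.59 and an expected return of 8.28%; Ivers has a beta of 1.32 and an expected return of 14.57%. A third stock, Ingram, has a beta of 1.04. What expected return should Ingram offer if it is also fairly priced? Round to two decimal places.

12.16%

MRP (SML slope) = (14.57% − 8.28%) / (1.32 − 0.59) = 6.29% / 0.73 = 8.6164%
R_f (intercept) = 8.28% − 0.59 × 8.6164% = 3.1963%
E(R_Ingram) = R_f + β × MRP = 3.1963% + 1.04 × 8.6164% = 12.16%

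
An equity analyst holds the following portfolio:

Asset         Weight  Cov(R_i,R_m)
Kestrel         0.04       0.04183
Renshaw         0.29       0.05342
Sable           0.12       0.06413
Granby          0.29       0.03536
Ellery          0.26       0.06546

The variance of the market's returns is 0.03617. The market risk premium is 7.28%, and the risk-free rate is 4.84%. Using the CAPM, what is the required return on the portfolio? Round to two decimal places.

β_Kestrel = 0.04183 / 0.03617 = 1.1565
β_Renshaw = 0.05342 / 0.03617 = 1.4769
β_Sable = 0.06413 / 0.03617 = 1.7730
β_Granby = 0.03536 / 0.03617 = 0.9776
β_Ellery = 0.06546 / 0.03617 = 1.8098
β_P = Σ w_i β_i = 0.04×1.1565 + 0.29×1.4769 + 0.12×1.7730 + 0.29×0.9776 + 0.26×1.8098 = 1.4414
E(R_P) = R_f + β_P × MRP = 4.84% + 1.4414 × 7.28% = 15.33%

15.33%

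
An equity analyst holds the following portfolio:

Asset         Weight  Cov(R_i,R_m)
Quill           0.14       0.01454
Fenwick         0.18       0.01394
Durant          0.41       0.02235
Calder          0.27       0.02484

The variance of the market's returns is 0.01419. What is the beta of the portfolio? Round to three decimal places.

β_Quill = 0.01454 / 0.01419 = 1.0247
β_Fenwick = 0.01394 / 0.01419 = 0.9824
β_Durant = 0.02235 / 0.01419 = 1.5751
β_Calder = 0.02484 / 0.01419 = 1.7505
β_P = Σ w_i β_i = 0.14×1.0247 + 0.18×0.9824 + 0.41×1.5751 + 0.27×1.7505 = 1.4387

1.439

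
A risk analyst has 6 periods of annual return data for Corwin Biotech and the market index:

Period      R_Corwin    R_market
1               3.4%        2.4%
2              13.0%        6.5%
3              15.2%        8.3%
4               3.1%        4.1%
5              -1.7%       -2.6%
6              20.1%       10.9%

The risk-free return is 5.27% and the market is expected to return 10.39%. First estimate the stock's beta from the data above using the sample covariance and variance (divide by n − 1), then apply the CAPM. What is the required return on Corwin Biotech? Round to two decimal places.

14.00%

Mean R_i = (3.4 + 13.0 + 15.2 + 3.1 − 1.7 + 20.1) / 6 = 8.8500%
Mean R_m = (2.4 + 6.5 + 8.3 + 4.1 − 2.6 + 10.9) / 6 = 4.9333%
Σ(R_i − R̄_i)(R_m − R̄_m) = 193.0800  ⇒  Cov = 193.0800 / 5 = 38.6160
Σ(R_m − R̄_m)² = 113.2533  ⇒  Var(R_m) = 113.2533 / 5 = 22.6507
β = Cov / Var(R_m) = 38.6160 / 22.6507 = 1.7048
MRP = 10.39% − 5.27% = 5.12%
E(R) = R_f + β × MRP = 5.27% + 1.7048 × 5.12% = 14.00%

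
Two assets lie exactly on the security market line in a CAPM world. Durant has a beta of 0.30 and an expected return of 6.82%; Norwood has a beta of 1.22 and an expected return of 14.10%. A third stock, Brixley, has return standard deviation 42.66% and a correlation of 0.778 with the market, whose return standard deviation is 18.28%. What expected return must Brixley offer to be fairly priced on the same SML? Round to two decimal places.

18.81%

MRP = (14.10% − 6.82%) / (1.22 − 0.30) = 7.9130%
R_f = 6.82% − 0.30 × 7.9130% = 4.4461%
β_Brixley = ρ·σ_i/σ_m = 0.778 × 42.66 / 18.28 = 1.8156
E(R_Brixley) = R_f + β × MRP = 4.4461% + 1.8156 × 7.9130% = 18.81%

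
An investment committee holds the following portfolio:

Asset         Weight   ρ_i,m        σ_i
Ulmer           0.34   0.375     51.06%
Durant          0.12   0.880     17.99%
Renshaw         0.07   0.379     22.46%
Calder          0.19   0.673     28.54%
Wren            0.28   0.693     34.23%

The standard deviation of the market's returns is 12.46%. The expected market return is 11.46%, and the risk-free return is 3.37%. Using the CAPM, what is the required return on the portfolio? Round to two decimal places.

β_Ulmer = 0.375 × 51.06% / 12.46% = 1.5367
β_Durant = 0.880 × 17.99% / 12.46% = 1.2706
β_Renshaw = 0.379 × 22.46% / 12.46% = 0.6832
β_Calder = 0.673 × 28.54% / 12.46% = 1.5415
β_Wren = 0.693 × 34.23% / 12.46% = 1.9038
β_P = Σ w_i β_i = 0.34×1.5367 + 0.12×1.2706 + 0.07×0.6832 + 0.19×1.5415 + 0.28×1.9038 = 1.5487
MRP = 11.46% − 3.37% = 8.09%
E(R_P) = R_f + β_P × MRP = 3.37% + 1.5487 × 8.09% = 15.90%

15.90%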